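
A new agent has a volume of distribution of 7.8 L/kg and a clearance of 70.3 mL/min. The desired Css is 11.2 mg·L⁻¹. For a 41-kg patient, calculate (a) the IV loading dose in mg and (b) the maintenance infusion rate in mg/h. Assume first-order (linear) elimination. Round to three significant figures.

Vd = 7.8 L/kg × 41 kg = 319.8 L
Loading dose = Vd × C = 319.8 × 11.2 = 3582 mg
Convert clearance: 70.3 mL/min × 60 min/h ÷ 1000 mL/L = 4.218 L/h
Maintenance infusion rate = CL × Css = 4.218 × 11.2 = 47.24 mg/h

(a) 3580 mg; (b) 47.2 mg/h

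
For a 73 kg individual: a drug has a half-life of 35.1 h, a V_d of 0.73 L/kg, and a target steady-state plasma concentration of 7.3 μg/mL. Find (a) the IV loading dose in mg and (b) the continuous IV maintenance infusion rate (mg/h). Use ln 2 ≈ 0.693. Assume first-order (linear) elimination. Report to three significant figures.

(a) 389 mg; (b) 7.68 mg/h

Vd = 0.73 L/kg × 73 kg = 53.29 L
LD = Vd × C = 53.29 × 7.3 = 389.0 mg
CL = 0.693 × Vd / t½ = 0.693 × 53.29 / 35.1 = 1.052 L/h
Infusion rate = CL × Css = 1.052 × 7.3 = 7.680 mg/h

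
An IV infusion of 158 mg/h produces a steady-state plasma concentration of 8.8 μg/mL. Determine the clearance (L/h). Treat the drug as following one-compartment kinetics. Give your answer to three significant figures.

18.0 L/h

At steady state, infusion rate = CL × Css, so CL = rate / Css.
CL = 158 / 8.8 = 17.95 L/h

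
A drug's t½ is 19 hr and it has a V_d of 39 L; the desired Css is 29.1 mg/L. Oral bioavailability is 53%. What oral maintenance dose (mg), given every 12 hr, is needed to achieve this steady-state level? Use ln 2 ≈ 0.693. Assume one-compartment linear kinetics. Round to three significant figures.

CL = ln 2 · Vd / t½ = 0.693 × 39.00 / 19 = 1.422 L/h
D = CL × Css × τ / F = 1.422 × 29.1 × 12 / 0.53 = 936.9 mg

937 mg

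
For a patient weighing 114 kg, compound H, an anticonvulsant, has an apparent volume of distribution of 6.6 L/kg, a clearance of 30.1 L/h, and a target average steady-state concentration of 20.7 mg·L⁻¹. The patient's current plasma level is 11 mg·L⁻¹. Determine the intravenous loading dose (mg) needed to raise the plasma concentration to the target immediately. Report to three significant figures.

7300 mg

Vd(total) = 114 kg × 6.6 L/kg = 752.4 L
Concentration deficit ΔC = 20.7 − 11 = 9.700 mg/L
LD = Vd × ΔC = 752.4 × 9.700 = 7298 mg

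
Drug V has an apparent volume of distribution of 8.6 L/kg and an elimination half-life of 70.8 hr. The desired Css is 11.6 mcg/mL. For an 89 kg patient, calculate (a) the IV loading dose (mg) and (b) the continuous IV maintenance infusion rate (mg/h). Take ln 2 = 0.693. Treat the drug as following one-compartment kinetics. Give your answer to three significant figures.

Total Vd = 8.6 × 89 = 765.4 L
LD = Vd × C = 765.4 × 11.6 = 8879 mg
CL = 0.693 × Vd / t½ = 0.693 × 765.4 / 70.8 = 7.492 L/h
Infusion rate = CL × Css = 7.492 × 11.6 = 86.91 mg/h

(a) 8880 mg; (b) 86.9 mg/h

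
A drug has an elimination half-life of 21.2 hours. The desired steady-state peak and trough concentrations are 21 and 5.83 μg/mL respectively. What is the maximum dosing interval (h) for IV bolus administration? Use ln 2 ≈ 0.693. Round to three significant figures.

39.2 h

k = 0.693 / t½ = 0.693 / 21.2 = 0.03269 h⁻¹
Between IV bolus doses, concentration decays as C = C₀·e^(−kτ), so C_peak/C_trough = e^(kτ).
τ_max = ln(C_peak/C_trough) / k = ln(21/5.83) / 0.03269 = 1.282 / 0.03269 = 39.22 h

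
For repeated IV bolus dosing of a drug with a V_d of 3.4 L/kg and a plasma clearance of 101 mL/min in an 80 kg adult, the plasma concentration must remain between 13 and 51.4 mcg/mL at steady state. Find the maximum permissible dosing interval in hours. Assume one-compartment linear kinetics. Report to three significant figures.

61.7 h

Total Vd = 3.4 × 80 = 272.0 L
Convert clearance: 101 mL/min × 60 min/h ÷ 1000 mL/L = 6.060 L/h
k = CL / Vd = 6.060 / 272.0 = 0.02228 h⁻¹
Between IV bolus doses, concentration decays as C = C₀·e^(−kτ), so C_peak/C_trough = e^(kτ).
τ_max = ln(C_peak/C_trough) / k = ln(51.4/13) / 0.02228 = 1.375 / 0.02228 = 61.71 h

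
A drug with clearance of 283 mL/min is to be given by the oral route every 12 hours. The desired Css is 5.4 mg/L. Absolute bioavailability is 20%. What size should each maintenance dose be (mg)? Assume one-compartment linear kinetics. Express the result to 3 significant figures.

5500 mg

CL = 283 mL/min × 60/1000 = 16.98 L/h
D = CL × Css × τ / F = 16.98 × 5.4 × 12 / 0.2 = 5502 mg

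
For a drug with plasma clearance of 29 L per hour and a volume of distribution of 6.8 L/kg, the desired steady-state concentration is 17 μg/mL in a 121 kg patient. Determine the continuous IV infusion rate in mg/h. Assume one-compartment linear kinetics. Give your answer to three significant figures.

R₀ = 29.00 × 17 = 493.0 mg/h

493 mg/h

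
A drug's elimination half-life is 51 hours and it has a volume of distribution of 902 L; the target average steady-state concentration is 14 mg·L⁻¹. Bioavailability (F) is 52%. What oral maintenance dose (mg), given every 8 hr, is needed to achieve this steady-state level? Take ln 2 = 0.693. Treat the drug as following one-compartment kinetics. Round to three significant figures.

2640 mg

CL = ln 2 · Vd / t½ = 0.693 × 902.0 / 51 = 12.26 L/h
D = CL × Css × τ / F = 12.26 × 14 × 8 / 0.52 = 2641 mg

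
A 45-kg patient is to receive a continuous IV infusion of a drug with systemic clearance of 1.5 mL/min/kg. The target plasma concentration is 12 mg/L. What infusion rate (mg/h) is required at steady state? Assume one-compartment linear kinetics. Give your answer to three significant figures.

48.6 mg/h

CL = 1.5 mL/min/kg × 45 kg = 67.50 mL/min = 67.50 × 60/1000 = 4.050 L/h
R₀ = 4.050 × 12 = 48.60 mg/h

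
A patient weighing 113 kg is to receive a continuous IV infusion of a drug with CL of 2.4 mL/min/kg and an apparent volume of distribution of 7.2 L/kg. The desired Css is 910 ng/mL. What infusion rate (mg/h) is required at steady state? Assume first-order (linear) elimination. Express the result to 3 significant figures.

14.8 mg/h

CL = 2.4 mL/min/kg × 113 kg = 271.2 mL/min = 271.2 × 60/1000 = 16.27 L/h
C = 910 ng/mL = 0.9100 mg/L
Vd does not affect the maintenance rate; only clearance governs steady-state input.
Infusion rate = CL · Css = 16.27 L/h × 0.91 mg/L = 14.81 mg/h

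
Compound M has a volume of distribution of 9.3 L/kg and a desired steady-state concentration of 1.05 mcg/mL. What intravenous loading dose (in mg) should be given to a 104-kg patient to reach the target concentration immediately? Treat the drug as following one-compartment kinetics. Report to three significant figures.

Vd(total) = 104 kg × 9.3 L/kg = 967.2 L
The loading dose fills Vd to the target concentration.
LD = Vd × C = 967.2 × 1.050 = 1016 mg

1020 mg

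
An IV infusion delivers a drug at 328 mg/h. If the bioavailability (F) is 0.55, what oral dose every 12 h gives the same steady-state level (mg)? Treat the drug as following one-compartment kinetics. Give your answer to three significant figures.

To maintain the same Css, the systemic dosing rate must be unchanged: F·D/τ = infusion rate.
D = rate × τ / F = 328 × 12 / 0.55 = 7156 mg

7160 mg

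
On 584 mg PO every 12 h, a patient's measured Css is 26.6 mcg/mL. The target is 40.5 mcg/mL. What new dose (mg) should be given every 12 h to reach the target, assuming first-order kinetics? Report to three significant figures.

889 mg

For first-order elimination, Css ∝ F·D/(CL·τ); F and CL are unchanged, so Css ∝ D/τ.
D₂ = D₁ × (Css,target / Css,current) = 584 × 40.5/26.6 = 889.2 mg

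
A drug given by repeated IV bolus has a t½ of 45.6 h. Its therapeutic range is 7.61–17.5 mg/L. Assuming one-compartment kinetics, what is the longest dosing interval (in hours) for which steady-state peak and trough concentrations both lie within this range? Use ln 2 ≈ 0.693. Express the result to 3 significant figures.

54.8 h

k = 0.693 / t½ = 0.693 / 45.6 = 0.01520 h⁻¹
Between IV bolus doses, concentration decays as C = C₀·e^(−kτ), so C_peak/C_trough = e^(kτ).
τ_max = ln(C_peak/C_trough) / k = ln(17.5/7.61) / 0.01520 = 0.8327 / 0.01520 = 54.78 h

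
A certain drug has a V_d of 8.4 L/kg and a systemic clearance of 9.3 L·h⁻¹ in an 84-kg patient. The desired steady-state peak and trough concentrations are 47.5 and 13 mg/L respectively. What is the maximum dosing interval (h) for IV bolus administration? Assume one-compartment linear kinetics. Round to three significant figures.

98.3 h

Total Vd = 8.4 × 84 = 705.6 L
k = CL / Vd = 9.300 / 705.6 = 0.01318 h⁻¹
Between IV bolus doses, concentration decays as C = C₀·e^(−kτ), so C_peak/C_trough = e^(kτ).
τ_max = ln(C_peak/C_trough) / k = ln(47.5/13) / 0.01318 = 1.296 / 0.01318 = 98.33 h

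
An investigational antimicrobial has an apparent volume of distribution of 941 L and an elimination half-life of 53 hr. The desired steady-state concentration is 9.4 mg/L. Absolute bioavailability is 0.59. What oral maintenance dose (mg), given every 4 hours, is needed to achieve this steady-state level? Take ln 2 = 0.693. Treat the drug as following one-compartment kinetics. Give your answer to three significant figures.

CL = ln 2 · Vd / t½ = 0.693 × 941.0 / 53 = 12.30 L/h
D = CL × Css × τ / F = 12.30 × 9.4 × 4 / 0.59 = 783.9 mg

784 mg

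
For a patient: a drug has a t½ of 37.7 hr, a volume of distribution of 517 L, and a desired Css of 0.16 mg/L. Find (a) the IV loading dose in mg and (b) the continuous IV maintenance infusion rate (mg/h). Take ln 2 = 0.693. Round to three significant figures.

LD = Vd × C = 517.0 × 0.16 = 82.72 mg
CL = 0.693 × Vd / t½ = 0.693 × 517.0 / 37.7 = 9.503 L/h
Infusion rate = CL × Css = 9.503 × 0.16 = 1.520 mg/h

(a) 82.7 mg; (b) 1.52 mg/h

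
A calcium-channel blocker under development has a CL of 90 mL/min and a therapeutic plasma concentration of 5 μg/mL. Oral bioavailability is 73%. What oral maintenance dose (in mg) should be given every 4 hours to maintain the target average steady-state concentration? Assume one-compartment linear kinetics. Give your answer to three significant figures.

148 mg

CL = 90 mL/min = 90 × 0.06 = 5.400 L/h
D = CL × Css × τ / F = 5.400 × 5 × 4 / 0.73 = 147.9 mg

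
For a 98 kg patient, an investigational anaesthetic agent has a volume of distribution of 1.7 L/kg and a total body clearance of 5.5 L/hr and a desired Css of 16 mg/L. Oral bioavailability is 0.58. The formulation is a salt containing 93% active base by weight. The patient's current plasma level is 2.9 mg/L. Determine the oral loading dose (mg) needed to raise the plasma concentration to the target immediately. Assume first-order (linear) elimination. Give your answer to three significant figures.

4050 mg

Vd(total) = 98 kg × 1.7 L/kg = 166.6 L
Concentration deficit ΔC = 16 − 2.9 = 13.10 mg/L
LD = Vd × ΔC / F / S = 166.6 × 13.10 / 0.58 / 0.93 = 4046 mg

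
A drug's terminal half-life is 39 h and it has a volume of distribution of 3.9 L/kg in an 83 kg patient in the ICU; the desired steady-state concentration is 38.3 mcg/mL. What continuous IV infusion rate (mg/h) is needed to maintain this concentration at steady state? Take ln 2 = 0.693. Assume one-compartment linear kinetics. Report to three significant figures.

Vd(total) = 83 kg × 3.9 L/kg = 323.7 L
CL = ln 2 · Vd / t½ = 0.693 × 323.7 / 39 = 5.752 L/h
Infusion rate = CL × Css = 5.752 × 38.3 = 220.3 mg/h

220 mg/h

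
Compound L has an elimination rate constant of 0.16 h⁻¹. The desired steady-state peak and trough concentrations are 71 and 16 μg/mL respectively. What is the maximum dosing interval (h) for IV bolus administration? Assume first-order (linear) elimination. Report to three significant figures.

9.31 h

Between IV bolus doses, concentration decays as C = C₀·e^(−kτ), so C_peak/C_trough = e^(kτ).
τ_max = ln(C_peak/C_trough) / k = ln(71/16) / 0.1600 = 1.490 / 0.1600 = 9.313 h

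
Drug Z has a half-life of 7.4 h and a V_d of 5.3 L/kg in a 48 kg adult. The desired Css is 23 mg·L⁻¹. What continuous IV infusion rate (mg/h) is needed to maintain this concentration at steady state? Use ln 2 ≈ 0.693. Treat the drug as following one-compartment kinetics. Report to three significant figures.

548 mg/h

Total Vd = 5.3 × 48 = 254.4 L
CL = 0.693 × Vd / t½ = 0.693 × 254.4 / 7.4 = 23.82 L/h
Infusion rate = CL × Css = 23.82 × 23 = 547.9 mg/h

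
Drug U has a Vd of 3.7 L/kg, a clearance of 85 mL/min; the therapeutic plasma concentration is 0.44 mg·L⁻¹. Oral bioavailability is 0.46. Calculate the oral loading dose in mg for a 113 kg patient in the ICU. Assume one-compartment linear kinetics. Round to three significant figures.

Total Vd = 3.7 × 113 = 418.1 L
Loading dose depends on Vd (not clearance): it fills the distribution volume.
LD = Vd × C / F = 418.1 × 0.4400 / 0.46 = 399.9 mg

400 mg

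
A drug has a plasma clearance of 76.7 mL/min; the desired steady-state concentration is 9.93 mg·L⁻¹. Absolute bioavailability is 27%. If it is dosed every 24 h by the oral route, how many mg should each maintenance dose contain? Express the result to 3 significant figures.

4060 mg

CL = 76.7 mL/min = 76.7 × 0.06 = 4.602 L/h
At steady state, dose per interval replaces the amount cleared in that interval: F·D/τ = CL·Css.
D = CL × Css × τ / F = 4.602 × 9.93 × 24 / 0.27 = 4062 mg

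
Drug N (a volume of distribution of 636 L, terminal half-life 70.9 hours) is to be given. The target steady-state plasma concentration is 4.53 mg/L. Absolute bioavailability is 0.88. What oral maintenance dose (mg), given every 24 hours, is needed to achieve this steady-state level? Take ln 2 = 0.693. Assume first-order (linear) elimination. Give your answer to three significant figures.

768 mg

CL = ln 2 · Vd / t½ = 0.693 × 636.0 / 70.9 = 6.216 L/h
D = CL × Css × τ / F = 6.216 × 4.53 × 24 / 0.88 = 768.0 mg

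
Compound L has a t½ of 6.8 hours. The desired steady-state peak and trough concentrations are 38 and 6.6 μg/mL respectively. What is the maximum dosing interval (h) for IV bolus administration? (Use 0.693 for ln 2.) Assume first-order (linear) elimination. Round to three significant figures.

17.2 h

k = 0.693 / t½ = 0.693 / 6.8 = 0.1019 h⁻¹
Between IV bolus doses, concentration decays as C = C₀·e^(−kτ), so C_peak/C_trough = e^(kτ).
τ_max = ln(C_peak/C_trough) / k = ln(38/6.6) / 0.1019 = 1.751 / 0.1019 = 17.18 h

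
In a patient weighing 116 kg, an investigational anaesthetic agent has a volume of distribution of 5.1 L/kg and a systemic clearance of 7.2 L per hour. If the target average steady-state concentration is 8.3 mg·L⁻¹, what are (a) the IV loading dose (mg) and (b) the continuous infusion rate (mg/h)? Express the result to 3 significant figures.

Vd(total) = 116 kg × 5.1 L/kg = 591.6 L
LD = Vd · C_target = 591.6 × 8.3 = 4910 mg
Infusion rate = 7.200 L/h × 8.3 mg/L = 59.76 mg/h

(a) 4910 mg; (b) 59.8 mg/h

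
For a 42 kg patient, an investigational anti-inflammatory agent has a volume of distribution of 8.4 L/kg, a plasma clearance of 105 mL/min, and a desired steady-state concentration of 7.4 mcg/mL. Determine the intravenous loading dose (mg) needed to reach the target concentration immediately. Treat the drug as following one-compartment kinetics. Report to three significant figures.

Total Vd = 8.4 × 42 = 352.8 L
LD = Vd × C = 352.8 × 7.400 = 2611 mg

2610 mg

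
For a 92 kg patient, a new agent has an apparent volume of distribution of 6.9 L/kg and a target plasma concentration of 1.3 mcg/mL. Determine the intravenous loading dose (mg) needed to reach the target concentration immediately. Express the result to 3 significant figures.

825 mg

Total Vd = 6.9 × 92 = 634.8 L
LD = Vd × C = 634.8 × 1.300 = 825.2 mg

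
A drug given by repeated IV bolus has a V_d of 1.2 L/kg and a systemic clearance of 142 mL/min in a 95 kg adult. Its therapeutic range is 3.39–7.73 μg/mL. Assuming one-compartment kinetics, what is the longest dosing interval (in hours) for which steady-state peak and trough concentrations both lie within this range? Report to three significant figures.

11.0 h

Total Vd = 1.2 × 95 = 114.0 L
Convert clearance: 142 mL/min × 60 min/h ÷ 1000 mL/L = 8.520 L/h
k = CL / Vd = 8.520 / 114.0 = 0.07474 h⁻¹
Between IV bolus doses, concentration decays as C = C₀·e^(−kτ), so C_peak/C_trough = e^(kτ).
τ_max = ln(C_peak/C_trough) / k = ln(7.73/3.39) / 0.07474 = 0.8243 / 0.07474 = 11.03 h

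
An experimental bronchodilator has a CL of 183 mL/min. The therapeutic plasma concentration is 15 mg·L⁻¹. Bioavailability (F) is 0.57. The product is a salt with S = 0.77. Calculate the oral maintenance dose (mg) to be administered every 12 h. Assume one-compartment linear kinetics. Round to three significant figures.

4500 mg

Convert clearance: 183 mL/min × 60 min/h ÷ 1000 mL/L = 10.98 L/h
At steady state, dose per interval replaces the amount cleared in that interval: F·S·D/τ = CL·Css.
D = CL × Css × τ / F / S = 10.98 × 15 × 12 / 0.57 / 0.77 = 4503 mg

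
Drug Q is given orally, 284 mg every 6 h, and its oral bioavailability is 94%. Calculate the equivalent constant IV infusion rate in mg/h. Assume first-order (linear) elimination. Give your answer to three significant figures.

44.5 mg/h

Equivalent systemic input: infusion rate = F·D/τ.
Rate = 0.94 × 284 / 6 = 44.49 mg/h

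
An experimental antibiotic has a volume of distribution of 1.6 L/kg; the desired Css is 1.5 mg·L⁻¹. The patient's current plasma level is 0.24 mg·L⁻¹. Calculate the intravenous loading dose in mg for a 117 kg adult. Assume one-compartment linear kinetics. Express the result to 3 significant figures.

236 mg

Vd = 1.6 L/kg × 117 kg = 187.2 L
The loading dose fills Vd to the target concentration.
Concentration deficit ΔC = 1.5 − 0.24 = 1.260 mg/L
LD = Vd × ΔC = 187.2 × 1.260 = 235.9 mg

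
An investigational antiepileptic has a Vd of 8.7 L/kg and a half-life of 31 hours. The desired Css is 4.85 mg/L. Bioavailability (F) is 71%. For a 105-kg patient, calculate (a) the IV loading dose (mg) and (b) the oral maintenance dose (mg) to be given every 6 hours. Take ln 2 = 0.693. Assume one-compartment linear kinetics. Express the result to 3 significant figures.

Total Vd = 8.7 × 105 = 913.5 L
LD = Vd × C = 913.5 × 4.85 = 4430 mg
CL = 0.693 × Vd / t½ = 0.693 × 913.5 / 31 = 20.42 L/h
D = CL × Css × τ / F = 20.42 × 4.85 × 6 / 0.71 = 836.9 mg

(a) 4430 mg; (b) 837 mg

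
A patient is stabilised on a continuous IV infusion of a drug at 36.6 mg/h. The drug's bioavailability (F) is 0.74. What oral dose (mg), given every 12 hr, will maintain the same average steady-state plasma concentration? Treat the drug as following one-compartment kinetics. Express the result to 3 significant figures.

594 mg

To maintain the same Css, the systemic dosing rate must be unchanged: F·D/τ = infusion rate.
D = rate × τ / F = 36.6 × 12 / 0.74 = 593.5 mg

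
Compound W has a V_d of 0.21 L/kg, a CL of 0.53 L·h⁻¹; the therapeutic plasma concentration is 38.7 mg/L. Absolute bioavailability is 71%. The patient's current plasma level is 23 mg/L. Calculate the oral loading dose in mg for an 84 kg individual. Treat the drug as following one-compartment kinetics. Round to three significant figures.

Vd = 0.21 L/kg × 84 kg = 17.64 L
Concentration deficit ΔC = 38.7 − 23 = 15.70 mg/L
LD = Vd × ΔC / F = 17.64 × 15.70 / 0.71 = 390.1 mg

390 mg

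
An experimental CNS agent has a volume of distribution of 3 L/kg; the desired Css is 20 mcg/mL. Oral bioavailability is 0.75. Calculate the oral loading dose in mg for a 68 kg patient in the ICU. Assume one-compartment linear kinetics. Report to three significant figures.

Vd = 3 L/kg × 68 kg = 204.0 L
LD = Vd × C / F = 204.0 × 20.00 / 0.75 = 5440 mg

5440 mg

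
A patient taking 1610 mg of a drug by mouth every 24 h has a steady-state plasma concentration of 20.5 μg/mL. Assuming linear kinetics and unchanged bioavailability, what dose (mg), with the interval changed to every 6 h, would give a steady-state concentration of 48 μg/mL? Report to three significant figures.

For first-order elimination, Css ∝ F·D/(CL·τ); F and CL are unchanged, so Css ∝ D/τ.
D₂ = D₁ × (Css,target / Css,current) × (τ₂/τ₁) = 1610 × (48/20.5) × (6/24) = 942.4 mg

942 mg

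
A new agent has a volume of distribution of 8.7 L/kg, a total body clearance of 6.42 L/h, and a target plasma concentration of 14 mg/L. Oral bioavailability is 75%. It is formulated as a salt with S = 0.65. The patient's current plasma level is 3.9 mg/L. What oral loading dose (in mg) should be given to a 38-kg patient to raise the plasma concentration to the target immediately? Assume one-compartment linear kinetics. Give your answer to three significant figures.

6850 mg

Total Vd = 8.7 × 38 = 330.6 L
Concentration deficit ΔC = 14 − 3.9 = 10.10 mg/L
LD = Vd × ΔC / F / S = 330.6 × 10.10 / 0.75 / 0.65 = 6849 mg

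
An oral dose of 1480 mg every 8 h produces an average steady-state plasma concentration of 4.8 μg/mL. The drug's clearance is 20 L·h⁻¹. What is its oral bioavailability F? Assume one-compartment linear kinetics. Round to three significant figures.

0.519

F·D/τ = CL·Css at steady state → F = CL·Css·τ / D.
F = 20 × 4.8 × 8 / 1480 = 0.519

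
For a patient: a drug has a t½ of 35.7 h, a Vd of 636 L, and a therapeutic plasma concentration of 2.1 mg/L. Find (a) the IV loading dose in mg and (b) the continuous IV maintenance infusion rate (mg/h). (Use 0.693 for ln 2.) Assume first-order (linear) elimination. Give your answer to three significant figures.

(a) 1340 mg; (b) 25.9 mg/h

LD = Vd × C = 636.0 × 2.1 = 1336 mg
CL = 0.693 × Vd / t½ = 0.693 × 636.0 / 35.7 = 12.35 L/h
Infusion rate = CL × Css = 12.35 × 2.1 = 25.94 mg/h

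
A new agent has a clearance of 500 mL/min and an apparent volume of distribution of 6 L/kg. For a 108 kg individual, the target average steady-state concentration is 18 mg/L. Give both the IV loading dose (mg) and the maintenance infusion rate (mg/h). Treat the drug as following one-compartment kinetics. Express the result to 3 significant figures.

Vd(total) = 108 kg × 6 L/kg = 648.0 L
Loading dose = Vd × C = 648.0 × 18 = 11660 mg
Convert clearance: 500 mL/min × 60 min/h ÷ 1000 mL/L = 30.00 L/h
Infusion rate = 30.00 L/h × 18 mg/L = 540.0 mg/h

(a) 11700 mg; (b) 540 mg/h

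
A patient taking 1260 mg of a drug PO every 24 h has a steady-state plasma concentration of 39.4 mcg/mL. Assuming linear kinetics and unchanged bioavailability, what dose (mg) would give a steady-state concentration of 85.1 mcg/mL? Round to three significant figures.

For first-order elimination, Css ∝ F·D/(CL·τ); F and CL are unchanged, so Css ∝ D/τ.
D₂ = D₁ × (Css,target / Css,current) = 1260 × 85.1/39.4 = 2721 mg

2720 mg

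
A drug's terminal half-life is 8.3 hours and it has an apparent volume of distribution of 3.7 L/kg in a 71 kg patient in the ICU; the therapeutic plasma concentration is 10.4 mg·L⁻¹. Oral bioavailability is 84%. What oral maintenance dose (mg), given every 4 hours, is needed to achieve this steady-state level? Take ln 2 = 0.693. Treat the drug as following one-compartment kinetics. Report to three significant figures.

1090 mg

Total Vd = 3.7 × 71 = 262.7 L
k = 0.693/8.3 = 0.08349 h⁻¹, so CL = k·Vd = 0.08349 × 262.7 = 21.93 L/h
D = CL × Css × τ / F = 21.93 × 10.4 × 4 / 0.84 = 1086 mg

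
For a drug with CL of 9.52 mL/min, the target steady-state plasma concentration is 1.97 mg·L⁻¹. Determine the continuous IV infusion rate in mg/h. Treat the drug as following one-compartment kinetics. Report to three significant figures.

CL = 9.52 mL/min × 60/1000 = 0.5712 L/h
At steady state, infusion rate equals elimination rate: rate in = CL × Css.
R₀ = 0.5712 × 1.97 = 1.125 mg/h

1.13 mg/h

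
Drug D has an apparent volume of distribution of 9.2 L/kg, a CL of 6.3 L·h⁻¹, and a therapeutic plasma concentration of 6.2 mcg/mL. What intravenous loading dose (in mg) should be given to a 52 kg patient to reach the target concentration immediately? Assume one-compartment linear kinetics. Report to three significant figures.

2970 mg

Vd = 9.2 L/kg × 52 kg = 478.4 L
LD = Vd × C = 478.4 × 6.200 = 2966 mg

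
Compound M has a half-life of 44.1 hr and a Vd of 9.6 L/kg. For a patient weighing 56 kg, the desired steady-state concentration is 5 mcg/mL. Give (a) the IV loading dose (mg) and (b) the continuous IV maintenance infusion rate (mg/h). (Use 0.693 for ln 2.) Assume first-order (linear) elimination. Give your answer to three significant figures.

Vd(total) = 56 kg × 9.6 L/kg = 537.6 L
LD = Vd × C = 537.6 × 5 = 2688 mg
CL = 0.693 × Vd / t½ = 0.693 × 537.6 / 44.1 = 8.448 L/h
Infusion rate = CL × Css = 8.448 × 5 = 42.24 mg/h

(a) 2690 mg; (b) 42.2 mg/h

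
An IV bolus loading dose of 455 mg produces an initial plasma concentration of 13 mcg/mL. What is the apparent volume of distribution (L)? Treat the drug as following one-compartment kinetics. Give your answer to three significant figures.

Immediately after an IV bolus, C₀ = Dose / Vd, so Vd = Dose / C₀.
Vd = 455 / 13 = 35.00 L

35.0 L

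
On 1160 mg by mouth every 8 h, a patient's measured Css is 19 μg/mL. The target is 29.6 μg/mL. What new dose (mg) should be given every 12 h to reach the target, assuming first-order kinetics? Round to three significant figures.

2710 mg

With linear kinetics, Css is proportional to dose rate (D/τ) at fixed clearance.
D₂ = D₁ × (Css,target / Css,current) × (τ₂/τ₁) = 1160 × (29.6/19) × (12/8) = 2711 mg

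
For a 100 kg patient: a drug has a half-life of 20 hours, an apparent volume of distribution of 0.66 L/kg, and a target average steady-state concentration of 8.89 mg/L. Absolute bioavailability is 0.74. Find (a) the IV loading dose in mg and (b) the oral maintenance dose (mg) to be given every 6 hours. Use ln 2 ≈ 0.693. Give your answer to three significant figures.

(a) 587 mg; (b) 165 mg

Total Vd = 0.66 × 100 = 66.00 L
LD = Vd × C = 66.00 × 8.89 = 586.7 mg
CL = 0.693 × Vd / t½ = 0.693 × 66.00 / 20 = 2.287 L/h
D = CL × Css × τ / F = 2.287 × 8.89 × 6 / 0.74 = 164.8 mg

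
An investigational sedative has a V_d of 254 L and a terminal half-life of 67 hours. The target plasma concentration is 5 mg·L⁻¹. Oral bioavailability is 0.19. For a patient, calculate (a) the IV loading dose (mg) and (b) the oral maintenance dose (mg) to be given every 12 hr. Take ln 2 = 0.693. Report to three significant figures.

(a) 1270 mg; (b) 830 mg

LD = Vd × C = 254.0 × 5 = 1270 mg
CL = 0.693 × Vd / t½ = 0.693 × 254.0 / 67 = 2.627 L/h
D = CL × Css × τ / F = 2.627 × 5 × 12 / 0.19 = 829.6 mg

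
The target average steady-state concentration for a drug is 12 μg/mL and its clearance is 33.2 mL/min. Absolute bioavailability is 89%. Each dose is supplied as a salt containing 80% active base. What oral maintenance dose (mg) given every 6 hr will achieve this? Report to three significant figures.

CL = 33.2 mL/min = 33.2 × 0.06 = 1.992 L/h
At steady state, dose per interval replaces the amount cleared in that interval: F·S·D/τ = CL·Css.
D = CL × Css × τ / F / S = 1.992 × 12 × 6 / 0.89 / 0.8 = 201.4 mg

201 mg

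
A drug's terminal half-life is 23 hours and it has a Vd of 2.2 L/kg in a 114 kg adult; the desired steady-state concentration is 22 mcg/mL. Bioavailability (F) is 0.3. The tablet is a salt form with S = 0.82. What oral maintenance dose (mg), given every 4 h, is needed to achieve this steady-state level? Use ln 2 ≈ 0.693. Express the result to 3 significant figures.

Vd(total) = 114 kg × 2.2 L/kg = 250.8 L
CL = 0.693 × Vd / t½ = 0.693 × 250.8 / 23 = 7.557 L/h
D = CL × Css × τ / F / S = 7.557 × 22 × 4 / 0.3 / 0.82 = 2703 mg

2700 mg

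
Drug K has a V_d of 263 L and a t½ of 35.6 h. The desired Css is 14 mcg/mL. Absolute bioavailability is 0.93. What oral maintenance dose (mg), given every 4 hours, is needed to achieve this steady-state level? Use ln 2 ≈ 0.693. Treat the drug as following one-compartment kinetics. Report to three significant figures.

CL = 0.693 × Vd / t½ = 0.693 × 263.0 / 35.6 = 5.120 L/h
D = CL × Css × τ / F = 5.120 × 14 × 4 / 0.93 = 308.3 mg

308 mg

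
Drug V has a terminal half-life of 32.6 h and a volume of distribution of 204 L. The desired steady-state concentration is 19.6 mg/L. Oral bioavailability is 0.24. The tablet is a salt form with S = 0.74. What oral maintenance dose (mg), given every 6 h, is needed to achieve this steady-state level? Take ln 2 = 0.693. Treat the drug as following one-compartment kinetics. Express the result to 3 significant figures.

CL = 0.693 × Vd / t½ = 0.693 × 204.0 / 32.6 = 4.337 L/h
D = CL × Css × τ / F / S = 4.337 × 19.6 × 6 / 0.24 / 0.74 = 2872 mg

2870 mg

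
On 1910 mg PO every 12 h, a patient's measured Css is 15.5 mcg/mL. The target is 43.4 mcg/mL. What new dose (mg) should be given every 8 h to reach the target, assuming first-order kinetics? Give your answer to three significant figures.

3570 mg

With linear kinetics, Css is proportional to dose rate (D/τ) at fixed clearance.
D₂ = D₁ × (Css,target / Css,current) × (τ₂/τ₁) = 1910 × (43.4/15.5) × (8/12) = 3565 mg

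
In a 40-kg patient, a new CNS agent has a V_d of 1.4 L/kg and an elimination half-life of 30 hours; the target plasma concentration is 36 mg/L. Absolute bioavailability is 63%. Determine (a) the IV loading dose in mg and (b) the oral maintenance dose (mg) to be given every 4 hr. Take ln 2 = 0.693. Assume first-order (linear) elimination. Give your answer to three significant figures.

(a) 2020 mg; (b) 296 mg

Vd(total) = 40 kg × 1.4 L/kg = 56.00 L
LD = Vd × C = 56.00 × 36 = 2016 mg
CL = 0.693 × Vd / t½ = 0.693 × 56.00 / 30 = 1.294 L/h
D = CL × Css × τ / F = 1.294 × 36 × 4 / 0.63 = 295.8 mg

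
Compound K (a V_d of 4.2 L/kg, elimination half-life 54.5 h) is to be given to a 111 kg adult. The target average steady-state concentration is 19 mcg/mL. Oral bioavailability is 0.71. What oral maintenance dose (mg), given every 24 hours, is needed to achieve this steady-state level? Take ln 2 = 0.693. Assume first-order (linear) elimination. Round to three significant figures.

3810 mg

Vd = 4.2 L/kg × 111 kg = 466.2 L
CL = ln 2 · Vd / t½ = 0.693 × 466.2 / 54.5 = 5.928 L/h
D = CL × Css × τ / F = 5.928 × 19 × 24 / 0.71 = 3807 mg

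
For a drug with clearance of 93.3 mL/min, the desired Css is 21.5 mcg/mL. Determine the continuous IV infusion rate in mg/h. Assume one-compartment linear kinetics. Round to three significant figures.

120 mg/h

CL = 93.3 mL/min = 93.3 × 0.06 = 5.598 L/h
At steady state, infusion rate equals elimination rate: rate in = CL × Css.
Rate = CL × Css = 5.598 × 21.5 = 120.4 mg/h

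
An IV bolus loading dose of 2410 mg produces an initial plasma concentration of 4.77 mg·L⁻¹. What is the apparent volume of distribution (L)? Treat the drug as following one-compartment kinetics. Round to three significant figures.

505 L

Immediately after an IV bolus, C₀ = Dose / Vd, so Vd = Dose / C₀.
Vd = 2410 / 4.77 = 505.2 L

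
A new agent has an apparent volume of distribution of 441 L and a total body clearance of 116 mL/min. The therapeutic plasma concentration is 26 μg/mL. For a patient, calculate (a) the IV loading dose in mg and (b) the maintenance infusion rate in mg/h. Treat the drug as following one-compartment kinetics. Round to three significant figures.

(a) 11500 mg; (b) 181 mg/h

Loading: fill Vd to C_target → 441.0 L × 26 mg/L = 11470 mg
CL = 116 mL/min = 116 × 0.06 = 6.960 L/h
Maintenance infusion rate = CL × Css = 6.960 × 26 = 181.0 mg/h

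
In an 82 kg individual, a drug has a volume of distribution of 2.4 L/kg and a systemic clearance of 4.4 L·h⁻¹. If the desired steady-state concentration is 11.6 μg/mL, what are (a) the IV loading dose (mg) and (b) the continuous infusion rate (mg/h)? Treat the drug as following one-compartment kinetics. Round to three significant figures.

(a) 2280 mg; (b) 51.0 mg/h

Vd = 2.4 L/kg × 82 kg = 196.8 L
LD = Vd · C_target = 196.8 × 11.6 = 2283 mg
Maintenance infusion rate = CL × Css = 4.400 × 11.6 = 51.04 mg/h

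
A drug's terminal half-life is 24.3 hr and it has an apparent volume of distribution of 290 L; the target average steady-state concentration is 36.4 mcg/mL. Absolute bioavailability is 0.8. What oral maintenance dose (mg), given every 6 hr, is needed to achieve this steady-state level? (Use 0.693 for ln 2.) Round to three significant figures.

2260 mg

CL = 0.693 × Vd / t½ = 0.693 × 290.0 / 24.3 = 8.270 L/h
D = CL × Css × τ / F = 8.270 × 36.4 × 6 / 0.8 = 2258 mg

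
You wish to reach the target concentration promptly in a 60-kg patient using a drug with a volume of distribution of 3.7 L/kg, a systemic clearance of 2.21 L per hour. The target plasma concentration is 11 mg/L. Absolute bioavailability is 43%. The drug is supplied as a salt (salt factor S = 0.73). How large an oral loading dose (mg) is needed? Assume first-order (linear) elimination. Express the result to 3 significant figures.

7780 mg

Vd = 3.7 L/kg × 60 kg = 222.0 L
LD = Vd × C / F / S = 222.0 × 11.00 / 0.43 / 0.73 = 7780 mg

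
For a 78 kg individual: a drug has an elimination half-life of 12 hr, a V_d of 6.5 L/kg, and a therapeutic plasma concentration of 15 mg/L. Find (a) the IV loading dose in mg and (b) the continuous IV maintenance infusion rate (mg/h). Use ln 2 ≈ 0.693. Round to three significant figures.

Vd(total) = 78 kg × 6.5 L/kg = 507.0 L
LD = Vd × C = 507.0 × 15 = 7605 mg
CL = 0.693 × Vd / t½ = 0.693 × 507.0 / 12 = 29.28 L/h
Infusion rate = CL × Css = 29.28 × 15 = 439.2 mg/h

(a) 7610 mg; (b) 439 mg/h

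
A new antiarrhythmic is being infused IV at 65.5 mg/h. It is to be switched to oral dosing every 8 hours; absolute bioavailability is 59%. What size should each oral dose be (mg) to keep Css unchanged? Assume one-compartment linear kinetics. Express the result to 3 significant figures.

888 mg

To maintain the same Css, the systemic dosing rate must be unchanged: F·D/τ = infusion rate.
D = rate × τ / F = 65.5 × 8 / 0.59 = 888.1 mg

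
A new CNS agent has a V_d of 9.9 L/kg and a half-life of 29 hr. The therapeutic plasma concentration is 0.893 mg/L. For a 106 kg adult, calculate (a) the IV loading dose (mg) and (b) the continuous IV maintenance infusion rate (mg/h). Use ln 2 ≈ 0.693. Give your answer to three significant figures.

(a) 937 mg; (b) 22.4 mg/h

Vd = 9.9 L/kg × 106 kg = 1049 L
LD = Vd × C = 1049 × 0.893 = 936.8 mg
CL = 0.693 × Vd / t½ = 0.693 × 1049 / 29 = 25.07 L/h
Infusion rate = CL × Css = 25.07 × 0.893 = 22.39 mg/h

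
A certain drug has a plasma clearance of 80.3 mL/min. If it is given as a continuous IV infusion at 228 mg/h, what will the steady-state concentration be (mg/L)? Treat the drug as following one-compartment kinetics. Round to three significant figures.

47.3 mg/L

CL = 80.3 mL/min × 60/1000 = 4.818 L/h
Css = rate / CL = 228 / 4.818 = 47.32 mg/L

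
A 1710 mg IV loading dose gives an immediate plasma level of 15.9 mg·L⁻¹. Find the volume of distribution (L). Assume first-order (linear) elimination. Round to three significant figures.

108 L

Immediately after an IV bolus, C₀ = Dose / Vd, so Vd = Dose / C₀.
Vd = 1710 / 15.9 = 107.5 L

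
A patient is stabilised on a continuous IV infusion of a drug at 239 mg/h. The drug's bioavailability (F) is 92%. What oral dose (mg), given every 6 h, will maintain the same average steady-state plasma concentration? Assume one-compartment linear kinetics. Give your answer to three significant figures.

1560 mg

To maintain the same Css, the systemic dosing rate must be unchanged: F·D/τ = infusion rate.
D = rate × τ / F = 239 × 6 / 0.92 = 1559 mg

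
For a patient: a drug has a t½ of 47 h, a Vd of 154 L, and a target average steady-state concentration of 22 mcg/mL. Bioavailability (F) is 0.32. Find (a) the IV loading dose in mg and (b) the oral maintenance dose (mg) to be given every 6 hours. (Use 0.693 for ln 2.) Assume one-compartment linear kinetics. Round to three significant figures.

LD = Vd × C = 154.0 × 22 = 3388 mg
CL = 0.693 × Vd / t½ = 0.693 × 154.0 / 47 = 2.271 L/h
D = CL × Css × τ / F = 2.271 × 22 × 6 / 0.32 = 936.8 mg

(a) 3390 mg; (b) 937 mg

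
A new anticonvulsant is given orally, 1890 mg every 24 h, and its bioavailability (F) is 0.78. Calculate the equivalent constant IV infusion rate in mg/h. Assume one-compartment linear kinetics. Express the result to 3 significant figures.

61.4 mg/h

Equivalent systemic input: infusion rate = F·D/τ.
Rate = 0.78 × 1890 / 24 = 61.43 mg/h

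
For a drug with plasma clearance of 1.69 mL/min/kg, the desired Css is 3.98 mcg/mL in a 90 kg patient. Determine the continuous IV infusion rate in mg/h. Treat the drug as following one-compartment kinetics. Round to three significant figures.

CL = 1.69 mL/min/kg × 90 kg = 152.1 mL/min = 152.1 × 60/1000 = 9.126 L/h
Rate = CL × Css = 9.126 × 3.98 = 36.32 mg/h

36.3 mg/h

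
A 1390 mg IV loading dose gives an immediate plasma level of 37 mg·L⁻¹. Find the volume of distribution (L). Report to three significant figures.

Immediately after an IV bolus, C₀ = Dose / Vd, so Vd = Dose / C₀.
Vd = 1390 / 37 = 37.57 L

37.6 L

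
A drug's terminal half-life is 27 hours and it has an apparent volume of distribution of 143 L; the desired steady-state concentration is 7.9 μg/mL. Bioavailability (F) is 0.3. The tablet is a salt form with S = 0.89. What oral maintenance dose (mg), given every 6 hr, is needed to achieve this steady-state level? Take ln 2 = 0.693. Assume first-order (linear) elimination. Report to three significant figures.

CL = ln 2 · Vd / t½ = 0.693 × 143.0 / 27 = 3.670 L/h
D = CL × Css × τ / F / S = 3.670 × 7.9 × 6 / 0.3 / 0.89 = 651.5 mg

652 mg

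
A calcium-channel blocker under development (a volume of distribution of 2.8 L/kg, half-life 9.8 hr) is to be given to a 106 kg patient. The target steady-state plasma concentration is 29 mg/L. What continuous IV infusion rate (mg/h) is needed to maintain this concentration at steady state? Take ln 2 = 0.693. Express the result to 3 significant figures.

609 mg/h

Vd = 2.8 L/kg × 106 kg = 296.8 L
CL = 0.693 × Vd / t½ = 0.693 × 296.8 / 9.8 = 20.99 L/h
Infusion rate = CL × Css = 20.99 × 29 = 608.7 mg/h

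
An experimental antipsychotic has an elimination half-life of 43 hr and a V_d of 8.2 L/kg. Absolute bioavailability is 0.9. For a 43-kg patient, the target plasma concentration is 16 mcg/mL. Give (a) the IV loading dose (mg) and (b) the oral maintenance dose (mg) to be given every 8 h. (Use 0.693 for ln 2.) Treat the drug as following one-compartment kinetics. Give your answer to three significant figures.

Vd(total) = 43 kg × 8.2 L/kg = 352.6 L
LD = Vd × C = 352.6 × 16 = 5642 mg
CL = 0.693 × Vd / t½ = 0.693 × 352.6 / 43 = 5.683 L/h
D = CL × Css × τ / F = 5.683 × 16 × 8 / 0.9 = 808.2 mg

(a) 5640 mg; (b) 808 mg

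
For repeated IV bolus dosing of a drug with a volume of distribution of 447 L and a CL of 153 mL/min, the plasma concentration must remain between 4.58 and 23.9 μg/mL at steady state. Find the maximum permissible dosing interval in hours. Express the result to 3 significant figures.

CL = 153 mL/min × 60/1000 = 9.180 L/h
k = CL / Vd = 9.180 / 447.0 = 0.02054 h⁻¹
Between IV bolus doses, concentration decays as C = C₀·e^(−kτ), so C_peak/C_trough = e^(kτ).
τ_max = ln(C_peak/C_trough) / k = ln(23.9/4.58) / 0.02054 = 1.652 / 0.02054 = 80.43 h

80.4 h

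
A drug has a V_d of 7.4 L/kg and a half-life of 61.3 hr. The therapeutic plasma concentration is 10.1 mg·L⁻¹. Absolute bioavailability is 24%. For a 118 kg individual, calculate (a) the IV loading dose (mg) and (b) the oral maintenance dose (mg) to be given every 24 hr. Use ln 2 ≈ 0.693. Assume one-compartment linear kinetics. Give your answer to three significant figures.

(a) 8820 mg; (b) 9970 mg

Vd(total) = 118 kg × 7.4 L/kg = 873.2 L
LD = Vd × C = 873.2 × 10.1 = 8819 mg
CL = 0.693 × Vd / t½ = 0.693 × 873.2 / 61.3 = 9.872 L/h
D = CL × Css × τ / F = 9.872 × 10.1 × 24 / 0.24 = 9971 mg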